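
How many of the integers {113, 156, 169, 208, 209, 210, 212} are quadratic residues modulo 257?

3

(113/257) = +1 → QR.
(156/257) = -1 → non-residue.
(169/257) = +1 → QR.
(208/257) = +1 → QR.
(209/257) = -1 → non-residue.
(210/257) = -1 → non-residue.
(212/257) = -1 → non-residue.
Total quadratic residues among the 7: 3.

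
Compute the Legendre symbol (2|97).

Pull out 2: since 97 ≡ 1 (mod 8), (2/97) = +1.
Reached (1/97) = 1. Collecting the sign flips along the way, the symbol is +1.

1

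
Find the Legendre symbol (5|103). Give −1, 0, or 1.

Euler's criterion: (5/103) ≡ 5^51 (mod 103).
5^2 ≡ 25 (mod 103)
5^4 ≡ 7 (mod 103)
5^8 ≡ 49 (mod 103)
5^16 ≡ 32 (mod 103)
5^32 ≡ 97 (mod 103)
5^51 = 5^(32+16+2+1) ≡ 102 (mod 103).
Result is 102 ≡ −1, so (5/103) = −1.

-1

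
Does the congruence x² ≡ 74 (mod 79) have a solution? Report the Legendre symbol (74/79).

-1

Pull out 2: since 79 ≡ 7 (mod 8), (2/79) = +1.
Reciprocity: 37 ≡ 1 and 79 ≡ 3 (mod 4), so (37/79) = +(79/37).
Reduce top mod 37: now compute (5/37).
Reciprocity: 5 ≡ 1 and 37 ≡ 1 (mod 4), so (5/37) = +(37/5).
Reduce top mod 5: now compute (2/5).
Pull out 2: since 5 ≡ 5 (mod 8), (2/5) = -1.
Reached (1/5) = 1. Collecting the sign flips along the way, the symbol is -1.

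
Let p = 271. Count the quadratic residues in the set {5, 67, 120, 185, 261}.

3

(5/271) = +1 → QR.
(67/271) = +1 → QR.
(120/271) = -1 → non-residue.
(185/271) = +1 → QR.
(261/271) = -1 → non-residue.
Total quadratic residues among the 5: 3.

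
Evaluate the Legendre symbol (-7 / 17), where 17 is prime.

-1

Euler's criterion: (-7/17) ≡ 10^8 (mod 17).
10^2 ≡ 15 (mod 17)
10^4 ≡ 4 (mod 17)
10^8 ≡ 16 (mod 17)
10^8 = 10^(8) ≡ 16 (mod 17).
Result is 16 ≡ −1, so (-7/17) = −1.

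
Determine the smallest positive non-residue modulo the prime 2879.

7

(2/2879) = +1, so 2 is a residue.
(3/2879) = +1, so 3 is a residue.
(4/2879) = +1, so 4 is a residue.
(5/2879) = +1, so 5 is a residue.
(6/2879) = +1, so 6 is a residue.
(7/2879) = −1, so 7 is the smallest positive non-residue mod 2879.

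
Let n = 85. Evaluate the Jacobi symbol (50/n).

Pull out 2: since 85 ≡ 5 (mod 8), (2/85) = -1.
Reciprocity: 25 ≡ 1 and 85 ≡ 1 (mod 4), so (25/85) = +(85/25).
Reduce top mod 25: now compute (10/25).
Pull out 2: since 25 ≡ 1 (mod 8), (2/25) = +1.
Reciprocity: 5 ≡ 1 and 25 ≡ 1 (mod 4), so (5/25) = +(25/5).
Reduce top mod 5: now compute (0/5).
Top reduces to 0: gcd > 1, so the symbol is 0.

0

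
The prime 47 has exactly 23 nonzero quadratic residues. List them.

Square k = 1,…,23 (k and 47−k give the same square):
1²=1, 2²=4, 3²=9, 4²=16, 5²=25, 6²=36, 7²≡2, 8²≡17, 9²≡34, 10²≡6, 11²≡27, 12²≡3, 13²≡28, 14²≡8, 15²≡37, 16²≡21, 17²≡7, 18²≡42, 19²≡32, 20²≡24, 21²≡18, 22²≡14, 23²≡12 (mod 47).
So the quadratic residues mod 47 are {1, 2, 3, 4, 6, 7, 8, 9, 12, 14, 16, 17, 18, 21, 24, 25, 27, 28, 32, 34, 36, 37, 42}.

1, 2, 3, 4, 6, 7, 8, 9, 12, 14, 16, 17, 18, 21, 24, 25, 27, 28, 32, 34, 36, 37, 42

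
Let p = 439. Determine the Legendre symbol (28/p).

Pull out 2^2: since 439 ≡ 7 (mod 8), (2/439) = +1, so (2/439)^2 = +1.
Reciprocity: 7 ≡ 3 and 439 ≡ 3 (mod 4), so (7/439) = −(439/7).
Reduce top mod 7: now compute (5/7).
Reciprocity: 5 ≡ 1 and 7 ≡ 3 (mod 4), so (5/7) = +(7/5).
Reduce top mod 5: now compute (2/5).
Pull out 2: since 5 ≡ 5 (mod 8), (2/5) = -1.
Reached (1/5) = 1. Collecting the sign flips along the way, the symbol is +1.

1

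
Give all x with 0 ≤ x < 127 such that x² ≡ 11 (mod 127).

Since 127 ≡ 3 (mod 4), a square root of 11 is 11^((127+1)/4) = 11^32 mod 127.
Repeated squaring: 11^2≡121, 11^4≡36, 11^8≡26, 11^16≡41, 11^32≡30 (mod 127).
11^32 = 11^(32) ≡ 30 (mod 127).
Check: 30² = 900 ≡ 11 (mod 127). The two roots are 30 and 97.

30, 97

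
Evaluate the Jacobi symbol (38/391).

Pull out 2: since 391 ≡ 7 (mod 8), (2/391) = +1.
Reciprocity: 19 ≡ 3 and 391 ≡ 3 (mod 4), so (19/391) = −(391/19).
Reduce top mod 19: now compute (11/19).
Reciprocity: 11 ≡ 3 and 19 ≡ 3 (mod 4), so (11/19) = −(19/11).
Reduce top mod 11: now compute (8/11).
Pull out 2^3: since 11 ≡ 3 (mod 8), (2/11) = -1, so (2/11)^3 = -1.
Reached (1/11) = 1. Collecting the sign flips along the way, the symbol is -1.

-1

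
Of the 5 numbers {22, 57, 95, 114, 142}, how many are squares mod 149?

(22/149) = +1 → QR.
(57/149) = -1 → non-residue.
(95/149) = +1 → QR.
(114/149) = +1 → QR.
(142/149) = +1 → QR.
Total quadratic residues among the 5: 4.

4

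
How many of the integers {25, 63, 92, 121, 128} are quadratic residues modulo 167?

(25/167) = +1 → QR.
(63/167) = +1 → QR.
(92/167) = -1 → non-residue.
(121/167) = +1 → QR.
(128/167) = +1 → QR.
Total quadratic residues among the 5: 4.

4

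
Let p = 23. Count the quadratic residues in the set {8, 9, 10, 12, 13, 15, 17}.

(8/23) = +1 → QR.
(9/23) = +1 → QR.
(10/23) = -1 → non-residue.
(12/23) = +1 → QR.
(13/23) = +1 → QR.
(15/23) = -1 → non-residue.
(17/23) = -1 → non-residue.
Total quadratic residues among the 7: 4.

4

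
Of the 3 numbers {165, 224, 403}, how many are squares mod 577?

(165/577) = -1 → non-residue.
(224/577) = -1 → non-residue.
(403/577) = -1 → non-residue.
Total quadratic residues among the 3: 0.

0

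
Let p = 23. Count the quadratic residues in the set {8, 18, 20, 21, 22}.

(8/23) = +1 → QR.
(18/23) = +1 → QR.
(20/23) = -1 → non-residue.
(21/23) = -1 → non-residue.
(22/23) = -1 → non-residue.
Total quadratic residues among the 5: 2.

2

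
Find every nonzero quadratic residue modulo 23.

Square k = 1,…,11 (k and 23−k give the same square):
1²=1, 2²=4, 3²=9, 4²=16, 5²≡2, 6²≡13, 7²≡3, 8²≡18, 9²≡12, 10²≡8, 11²≡6 (mod 23).
So the quadratic residues mod 23 are {1, 2, 3, 4, 6, 8, 9, 12, 13, 16, 18}.

1,2,3,4,6,8,9,12,13,16,18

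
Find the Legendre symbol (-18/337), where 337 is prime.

1

Euler's criterion: (-18/337) ≡ 319^168 (mod 337).
319^2 ≡ 324 (mod 337)
319^4 ≡ 169 (mod 337)
319^8 ≡ 253 (mod 337)
319^16 ≡ 316 (mod 337)
319^32 ≡ 104 (mod 337)
319^64 ≡ 32 (mod 337)
319^128 ≡ 13 (mod 337)
319^168 = 319^(128+32+8) ≡ 1 (mod 337).
Result is 1, so (-18/337) = 1.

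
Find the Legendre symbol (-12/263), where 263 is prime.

-1

First reduce: -12 ≡ 251 (mod 263).
Reciprocity: 251 ≡ 3 and 263 ≡ 3 (mod 4), so (251/263) = −(263/251).
Reduce top mod 251: now compute (12/251).
Pull out 2^2: since 251 ≡ 3 (mod 8), (2/251) = -1, so (2/251)^2 = +1.
Reciprocity: 3 ≡ 3 and 251 ≡ 3 (mod 4), so (3/251) = −(251/3).
Reduce top mod 3: now compute (2/3).
Pull out 2: since 3 ≡ 3 (mod 8), (2/3) = -1.
Reached (1/3) = 1. Collecting the sign flips along the way, the symbol is -1.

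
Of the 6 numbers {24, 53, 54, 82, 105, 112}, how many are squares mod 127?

1

(24/127) = -1 → non-residue.
(53/127) = -1 → non-residue.
(54/127) = -1 → non-residue.
(82/127) = +1 → QR.
(105/127) = -1 → non-residue.
(112/127) = -1 → non-residue.
Total quadratic residues among the 6: 1.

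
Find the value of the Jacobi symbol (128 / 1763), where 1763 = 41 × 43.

-1

Pull out 2^7: since 1763 ≡ 3 (mod 8), (2/1763) = -1, so (2/1763)^7 = -1.
Reached (1/1763) = 1. Collecting the sign flips along the way, the symbol is -1.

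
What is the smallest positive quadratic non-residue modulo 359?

(2/359) = +1, so 2 is a residue.
(3/359) = +1, so 3 is a residue.
(4/359) = +1, so 4 is a residue.
(5/359) = +1, so 5 is a residue.
(6/359) = +1, so 6 is a residue.
(7/359) = −1, so 7 is the smallest positive non-residue mod 359.

7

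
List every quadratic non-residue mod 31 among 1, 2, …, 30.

Square k = 1,…,15 (k and 31−k give the same square):
1²=1, 2²=4, 3²=9, 4²=16, 5²=25, 6²≡5, 7²≡18, 8²≡2, 9²≡19, 10²≡7, 11²≡28, 12²≡20, 13²≡14, 14²≡10, 15²≡8 (mod 31).
The residues are {1, 2, 4, 5, 7, 8, 9, 10, 14, 16, 18, 19, 20, 25, 28}; the non-residues are the remaining 15 nonzero classes.

3 6 11 12 13 15 17 21 22 23 24 26 27 29 30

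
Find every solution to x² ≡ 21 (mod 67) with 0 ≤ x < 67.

17, 50

Since 67 ≡ 3 (mod 4), a square root of 21 is 21^((67+1)/4) = 21^17 mod 67.
Repeated squaring: 21^2≡39, 21^4≡47, 21^8≡65, 21^16≡4 (mod 67).
21^17 = 21^(16+1) ≡ 17 (mod 67).
Check: 17² = 289 ≡ 21 (mod 67). The two roots are 17 and 50.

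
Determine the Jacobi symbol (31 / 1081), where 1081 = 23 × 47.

-1

Reciprocity: 31 ≡ 3 and 1081 ≡ 1 (mod 4), so (31/1081) = +(1081/31).
Reduce top mod 31: now compute (27/31).
Reciprocity: 27 ≡ 3 and 31 ≡ 3 (mod 4), so (27/31) = −(31/27).
Reduce top mod 27: now compute (4/27).
Pull out 2^2: since 27 ≡ 3 (mod 8), (2/27) = -1, so (2/27)^2 = +1.
Reached (1/27) = 1. Collecting the sign flips along the way, the symbol is -1.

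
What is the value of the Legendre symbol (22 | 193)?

Pull out 2: since 193 ≡ 1 (mod 8), (2/193) = +1.
Reciprocity: 11 ≡ 3 and 193 ≡ 1 (mod 4), so (11/193) = +(193/11).
Reduce top mod 11: now compute (6/11).
Pull out 2: since 11 ≡ 3 (mod 8), (2/11) = -1.
Reciprocity: 3 ≡ 3 and 11 ≡ 3 (mod 4), so (3/11) = −(11/3).
Reduce top mod 3: now compute (2/3).
Pull out 2: since 3 ≡ 3 (mod 8), (2/3) = -1.
Reached (1/3) = 1. Collecting the sign flips along the way, the symbol is -1.

-1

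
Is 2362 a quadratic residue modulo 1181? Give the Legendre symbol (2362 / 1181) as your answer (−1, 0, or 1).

0

First reduce: 2362 ≡ 0 (mod 1181).
Top reduces to 0: gcd > 1, so the symbol is 0.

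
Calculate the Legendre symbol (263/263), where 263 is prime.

0

First reduce: 263 ≡ 0 (mod 263).
Top reduces to 0: gcd > 1, so the symbol is 0.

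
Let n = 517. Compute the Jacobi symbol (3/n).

Reciprocity: 3 ≡ 3 and 517 ≡ 1 (mod 4), so (3/517) = +(517/3).
Reduce top mod 3: now compute (1/3).
Reached (1/3) = 1. Collecting the sign flips along the way, the symbol is +1.

1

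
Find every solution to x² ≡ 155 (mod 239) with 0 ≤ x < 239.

Since 239 ≡ 3 (mod 4), a square root of 155 is 155^((239+1)/4) = 155^60 mod 239.
Repeated squaring: 155^2≡125, 155^4≡90, 155^8≡213, 155^16≡198, 155^32≡8 (mod 239).
155^60 = 155^(32+16+8+4) ≡ 91 (mod 239).
Check: 91² = 8281 ≡ 155 (mod 239). The two roots are 91 and 148.

91, 148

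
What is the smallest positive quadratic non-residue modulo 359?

(2/359) = +1, so 2 is a residue.
(3/359) = +1, so 3 is a residue.
(4/359) = +1, so 4 is a residue.
(5/359) = +1, so 5 is a residue.
(6/359) = +1, so 6 is a residue.
(7/359) = −1, so 7 is the smallest positive non-residue mod 359.

7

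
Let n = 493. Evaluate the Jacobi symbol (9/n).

1

Reciprocity: 9 ≡ 1 and 493 ≡ 1 (mod 4), so (9/493) = +(493/9).
Reduce top mod 9: now compute (7/9).
Reciprocity: 7 ≡ 3 and 9 ≡ 1 (mod 4), so (7/9) = +(9/7).
Reduce top mod 7: now compute (2/7).
Pull out 2: since 7 ≡ 7 (mod 8), (2/7) = +1.
Reached (1/7) = 1. Collecting the sign flips along the way, the symbol is +1.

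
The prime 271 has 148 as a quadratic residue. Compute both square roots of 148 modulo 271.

31, 240

Since 271 ≡ 3 (mod 4), a square root of 148 is 148^((271+1)/4) = 148^68 mod 271.
Repeated squaring: 148^2≡224, 148^4≡41, 148^8≡55, 148^16≡44, 148^32≡39, 148^64≡166 (mod 271).
148^68 = 148^(64+4) ≡ 31 (mod 271).
Check: 31² = 961 ≡ 148 (mod 271). The two roots are 31 and 240.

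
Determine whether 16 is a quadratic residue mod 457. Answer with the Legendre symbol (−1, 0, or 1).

1

Euler's criterion: (16/457) ≡ 16^228 (mod 457).
16^2 ≡ 256 (mod 457)
16^4 ≡ 185 (mod 457)
16^8 ≡ 407 (mod 457)
16^16 ≡ 215 (mod 457)
16^32 ≡ 68 (mod 457)
16^64 ≡ 54 (mod 457)
16^128 ≡ 174 (mod 457)
16^228 = 16^(128+64+32+4) ≡ 1 (mod 457).
Result is 1, so (16/457) = 1.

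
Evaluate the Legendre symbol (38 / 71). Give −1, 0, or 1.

Euler's criterion: (38/71) ≡ 38^35 (mod 71).
38^2 ≡ 24 (mod 71)
38^4 ≡ 8 (mod 71)
38^8 ≡ 64 (mod 71)
38^16 ≡ 49 (mod 71)
38^32 ≡ 58 (mod 71)
38^35 = 38^(32+2+1) ≡ 1 (mod 71).
Result is 1, so (38/71) = 1.

1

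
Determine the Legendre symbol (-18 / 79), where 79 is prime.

-1

First reduce: -18 ≡ 61 (mod 79).
Reciprocity: 61 ≡ 1 and 79 ≡ 3 (mod 4), so (61/79) = +(79/61).
Reduce top mod 61: now compute (18/61).
Pull out 2: since 61 ≡ 5 (mod 8), (2/61) = -1.
Reciprocity: 9 ≡ 1 and 61 ≡ 1 (mod 4), so (9/61) = +(61/9).
Reduce top mod 9: now compute (7/9).
Reciprocity: 7 ≡ 3 and 9 ≡ 1 (mod 4), so (7/9) = +(9/7).
Reduce top mod 7: now compute (2/7).
Pull out 2: since 7 ≡ 7 (mod 8), (2/7) = +1.
Reached (1/7) = 1. Collecting the sign flips along the way, the symbol is -1.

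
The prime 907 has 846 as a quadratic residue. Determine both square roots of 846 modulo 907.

Since 907 ≡ 3 (mod 4), a square root of 846 is 846^((907+1)/4) = 846^227 mod 907.
Repeated squaring: 846^2≡93, 846^4≡486, 846^8≡376, 846^16≡791, 846^32≡758, 846^64≡433, 846^128≡647 (mod 907).
846^227 = 846^(128+64+32+2+1) ≡ 729 (mod 907).
Check: 729² = 531441 ≡ 846 (mod 907). The two roots are 178 and 729.

178, 729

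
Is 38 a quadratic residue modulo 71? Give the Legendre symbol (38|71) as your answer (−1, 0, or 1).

Euler's criterion: (38/71) ≡ 38^35 (mod 71).
38^2 ≡ 24 (mod 71)
38^4 ≡ 8 (mod 71)
38^8 ≡ 64 (mod 71)
38^16 ≡ 49 (mod 71)
38^32 ≡ 58 (mod 71)
38^35 = 38^(32+2+1) ≡ 1 (mod 71).
Result is 1, so (38/71) = 1.

1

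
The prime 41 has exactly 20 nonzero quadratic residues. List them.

Square k = 1,…,20 (k and 41−k give the same square):
1²=1, 2²=4, 3²=9, 4²=16, 5²=25, 6²=36, 7²≡8, 8²≡23, 9²≡40, 10²≡18, 11²≡39, 12²≡21, 13²≡5, 14²≡32, 15²≡20, 16²≡10, 17²≡2, 18²≡37, 19²≡33, 20²≡31 (mod 41).
So the quadratic residues mod 41 are {1, 2, 4, 5, 8, 9, 10, 16, 18, 20, 21, 23, 25, 31, 32, 33, 36, 37, 39, 40}.

1 2 4 5 8 9 10 16 18 20 21 23 25 31 32 33 36 37 39 40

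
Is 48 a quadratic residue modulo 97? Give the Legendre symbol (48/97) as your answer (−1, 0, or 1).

1

Pull out 2^4: since 97 ≡ 1 (mod 8), (2/97) = +1, so (2/97)^4 = +1.
Reciprocity: 3 ≡ 3 and 97 ≡ 1 (mod 4), so (3/97) = +(97/3).
Reduce top mod 3: now compute (1/3).
Reached (1/3) = 1. Collecting the sign flips along the way, the symbol is +1.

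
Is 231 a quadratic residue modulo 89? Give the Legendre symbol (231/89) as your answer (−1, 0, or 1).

Euler's criterion: (231/89) ≡ 53^44 (mod 89).
53^2 ≡ 50 (mod 89)
53^4 ≡ 8 (mod 89)
53^8 ≡ 64 (mod 89)
53^16 ≡ 2 (mod 89)
53^32 ≡ 4 (mod 89)
53^44 = 53^(32+8+4) ≡ 1 (mod 89).
Result is 1, so (231/89) = 1.

1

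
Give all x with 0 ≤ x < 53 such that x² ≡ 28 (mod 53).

53 ≡ 1 (mod 4), so we find a root by search.
Trying successive values, 9² = 81 ≡ 28 (mod 53). The other root is 53 − 9 = 44.

9, 44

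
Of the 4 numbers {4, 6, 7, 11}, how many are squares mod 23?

2

(4/23) = +1 → QR.
(6/23) = +1 → QR.
(7/23) = -1 → non-residue.
(11/23) = -1 → non-residue.
Total quadratic residues among the 4: 2.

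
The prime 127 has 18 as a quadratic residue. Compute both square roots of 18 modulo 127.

Since 127 ≡ 3 (mod 4), a square root of 18 is 18^((127+1)/4) = 18^32 mod 127.
Repeated squaring: 18^2≡70, 18^4≡74, 18^8≡15, 18^16≡98, 18^32≡79 (mod 127).
18^32 = 18^(32) ≡ 79 (mod 127).
Check: 79² = 6241 ≡ 18 (mod 127). The two roots are 48 and 79.

48, 79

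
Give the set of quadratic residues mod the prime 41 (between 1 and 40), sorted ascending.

1 2 4 5 8 9 10 16 18 20 21 23 25 31 32 33 36 37 39 40

Square k = 1,…,20 (k and 41−k give the same square):
1²=1, 2²=4, 3²=9, 4²=16, 5²=25, 6²=36, 7²≡8, 8²≡23, 9²≡40, 10²≡18, 11²≡39, 12²≡21, 13²≡5, 14²≡32, 15²≡20, 16²≡10, 17²≡2, 18²≡37, 19²≡33, 20²≡31 (mod 41).
So the quadratic residues mod 41 are {1, 2, 4, 5, 8, 9, 10, 16, 18, 20, 21, 23, 25, 31, 32, 33, 36, 37, 39, 40}.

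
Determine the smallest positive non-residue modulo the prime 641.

3

(2/641) = +1, so 2 is a residue.
(3/641) = −1, so 3 is the smallest positive non-residue mod 641.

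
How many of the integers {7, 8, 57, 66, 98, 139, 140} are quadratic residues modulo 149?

2

(7/149) = +1 → QR.
(8/149) = -1 → non-residue.
(57/149) = -1 → non-residue.
(66/149) = -1 → non-residue.
(98/149) = -1 → non-residue.
(139/149) = -1 → non-residue.
(140/149) = +1 → QR.
Total quadratic residues among the 7: 2.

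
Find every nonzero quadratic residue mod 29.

Square k = 1,…,14 (k and 29−k give the same square):
1²=1, 2²=4, 3²=9, 4²=16, 5²=25, 6²≡7, 7²≡20, 8²≡6, 9²≡23, 10²≡13, 11²≡5, 12²≡28, 13²≡24, 14²≡22 (mod 29).
So the quadratic residues mod 29 are {1, 4, 5, 6, 7, 9, 13, 16, 20, 22, 23, 24, 25, 28}.

1,4,5,6,7,9,13,16,20,22,23,24,25,28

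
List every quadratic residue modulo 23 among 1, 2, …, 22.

Square k = 1,…,11 (k and 23−k give the same square):
1²=1, 2²=4, 3²=9, 4²=16, 5²≡2, 6²≡13, 7²≡3, 8²≡18, 9²≡12, 10²≡8, 11²≡6 (mod 23).
So the quadratic residues mod 23 are {1, 2, 3, 4, 6, 8, 9, 12, 13, 16, 18}.

1, 2, 3, 4, 6, 8, 9, 12, 13, 16, 18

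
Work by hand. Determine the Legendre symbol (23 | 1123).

Reciprocity: 23 ≡ 3 and 1123 ≡ 3 (mod 4), so (23/1123) = −(1123/23).
Reduce top mod 23: now compute (19/23).
Reciprocity: 19 ≡ 3 and 23 ≡ 3 (mod 4), so (19/23) = −(23/19).
Reduce top mod 19: now compute (4/19).
Pull out 2^2: since 19 ≡ 3 (mod 8), (2/19) = -1, so (2/19)^2 = +1.
Reached (1/19) = 1. Collecting the sign flips along the way, the symbol is +1.

1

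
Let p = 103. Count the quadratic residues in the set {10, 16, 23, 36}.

3

(10/103) = -1 → non-residue.
(16/103) = +1 → QR.
(23/103) = +1 → QR.
(36/103) = +1 → QR.
Total quadratic residues among the 4: 3.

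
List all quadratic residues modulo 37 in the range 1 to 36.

1,3,4,7,9,10,11,12,16,21,25,26,27,28,30,33,34,36

Square k = 1,…,18 (k and 37−k give the same square):
1²=1, 2²=4, 3²=9, 4²=16, 5²=25, 6²=36, 7²≡12, 8²≡27, 9²≡7, 10²≡26, 11²≡10, 12²≡33, 13²≡21, 14²≡11, 15²≡3, 16²≡34, 17²≡30, 18²≡28 (mod 37).
So the quadratic residues mod 37 are {1, 3, 4, 7, 9, 10, 11, 12, 16, 21, 25, 26, 27, 28, 30, 33, 34, 36}.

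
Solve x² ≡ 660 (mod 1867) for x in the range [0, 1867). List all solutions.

458, 1409

Since 1867 ≡ 3 (mod 4), a square root of 660 is 660^((1867+1)/4) = 660^467 mod 1867.
Repeated squaring: 660^2≡589, 660^4≡1526, 660^8≡527, 660^16≡1413, 660^32≡746, 660^64≡150, 660^128≡96, 660^256≡1748 (mod 1867).
660^467 = 660^(256+128+64+16+2+1) ≡ 458 (mod 1867).
Check: 458² = 209764 ≡ 660 (mod 1867). The two roots are 458 and 1409.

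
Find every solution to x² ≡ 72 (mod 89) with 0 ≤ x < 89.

89 ≡ 1 (mod 4), so we find a root by search.
Trying successive values, 28² = 784 ≡ 72 (mod 89). The other root is 89 − 28 = 61.

28, 61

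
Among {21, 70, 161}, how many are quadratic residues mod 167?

(21/167) = +1 → QR.
(70/167) = -1 → non-residue.
(161/167) = -1 → non-residue.
Total quadratic residues among the 3: 1.

1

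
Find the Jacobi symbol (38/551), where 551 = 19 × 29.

Pull out 2: since 551 ≡ 7 (mod 8), (2/551) = +1.
Reciprocity: 19 ≡ 3 and 551 ≡ 3 (mod 4), so (19/551) = −(551/19).
Reduce top mod 19: now compute (0/19).
Top reduces to 0: gcd > 1, so the symbol is 0.

0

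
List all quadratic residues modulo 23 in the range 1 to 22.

Square k = 1,…,11 (k and 23−k give the same square):
1²=1, 2²=4, 3²=9, 4²=16, 5²≡2, 6²≡13, 7²≡3, 8²≡18, 9²≡12, 10²≡8, 11²≡6 (mod 23).
So the quadratic residues mod 23 are {1, 2, 3, 4, 6, 8, 9, 12, 13, 16, 18}.

1 2 3 4 6 8 9 12 13 16 18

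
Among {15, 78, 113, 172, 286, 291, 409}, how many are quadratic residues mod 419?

(15/419) = +1 → QR.
(78/419) = -1 → non-residue.
(113/419) = -1 → non-residue.
(172/419) = +1 → QR.
(286/419) = +1 → QR.
(291/419) = +1 → QR.
(409/419) = +1 → QR.
Total quadratic residues among the 7: 5.

5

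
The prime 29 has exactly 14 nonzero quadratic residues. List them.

Square k = 1,…,14 (k and 29−k give the same square):
1²=1, 2²=4, 3²=9, 4²=16, 5²=25, 6²≡7, 7²≡20, 8²≡6, 9²≡23, 10²≡13, 11²≡5, 12²≡28, 13²≡24, 14²≡22 (mod 29).
So the quadratic residues mod 29 are {1, 4, 5, 6, 7, 9, 13, 16, 20, 22, 23, 24, 25, 28}.

1 4 5 6 7 9 13 16 20 22 23 24 25 28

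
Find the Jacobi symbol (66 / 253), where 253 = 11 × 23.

Pull out 2: since 253 ≡ 5 (mod 8), (2/253) = -1.
Reciprocity: 33 ≡ 1 and 253 ≡ 1 (mod 4), so (33/253) = +(253/33).
Reduce top mod 33: now compute (22/33).
Pull out 2: since 33 ≡ 1 (mod 8), (2/33) = +1.
Reciprocity: 11 ≡ 3 and 33 ≡ 1 (mod 4), so (11/33) = +(33/11).
Reduce top mod 11: now compute (0/11).
Top reduces to 0: gcd > 1, so the symbol is 0.

0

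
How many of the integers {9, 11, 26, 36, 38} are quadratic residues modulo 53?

4

(9/53) = +1 → QR.
(11/53) = +1 → QR.
(26/53) = -1 → non-residue.
(36/53) = +1 → QR.
(38/53) = +1 → QR.
Total quadratic residues among the 5: 4.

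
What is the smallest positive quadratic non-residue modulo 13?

(2/13) = −1, so 2 is the smallest positive non-residue mod 13.

2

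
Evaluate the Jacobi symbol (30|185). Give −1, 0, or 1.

0

Pull out 2: since 185 ≡ 1 (mod 8), (2/185) = +1.
Reciprocity: 15 ≡ 3 and 185 ≡ 1 (mod 4), so (15/185) = +(185/15).
Reduce top mod 15: now compute (5/15).
Reciprocity: 5 ≡ 1 and 15 ≡ 3 (mod 4), so (5/15) = +(15/5).
Reduce top mod 5: now compute (0/5).
Top reduces to 0: gcd > 1, so the symbol is 0.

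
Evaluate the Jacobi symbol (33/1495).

Reciprocity: 33 ≡ 1 and 1495 ≡ 3 (mod 4), so (33/1495) = +(1495/33).
Reduce top mod 33: now compute (10/33).
Pull out 2: since 33 ≡ 1 (mod 8), (2/33) = +1.
Reciprocity: 5 ≡ 1 and 33 ≡ 1 (mod 4), so (5/33) = +(33/5).
Reduce top mod 5: now compute (3/5).
Reciprocity: 3 ≡ 3 and 5 ≡ 1 (mod 4), so (3/5) = +(5/3).
Reduce top mod 3: now compute (2/3).
Pull out 2: since 3 ≡ 3 (mod 8), (2/3) = -1.
Reached (1/3) = 1. Collecting the sign flips along the way, the symbol is -1.

-1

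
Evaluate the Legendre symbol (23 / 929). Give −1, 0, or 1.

Euler's criterion: (23/929) ≡ 23^464 (mod 929).
23^2 ≡ 529 (mod 929)
23^4 ≡ 212 (mod 929)
23^8 ≡ 352 (mod 929)
23^16 ≡ 347 (mod 929)
23^32 ≡ 568 (mod 929)
23^64 ≡ 261 (mod 929)
23^128 ≡ 304 (mod 929)
23^256 ≡ 445 (mod 929)
23^464 = 23^(256+128+64+16) ≡ 1 (mod 929).
Result is 1, so (23/929) = 1.

1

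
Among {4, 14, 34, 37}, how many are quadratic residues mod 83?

2

(4/83) = +1 → QR.
(14/83) = -1 → non-residue.
(34/83) = -1 → non-residue.
(37/83) = +1 → QR.
Total quadratic residues among the 4: 2.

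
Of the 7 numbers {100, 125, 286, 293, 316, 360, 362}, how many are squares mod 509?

(100/509) = +1 → QR.
(125/509) = +1 → QR.
(286/509) = +1 → QR.
(293/509) = +1 → QR.
(316/509) = -1 → non-residue.
(360/509) = -1 → non-residue.
(362/509) = -1 → non-residue.
Total quadratic residues among the 7: 4.

4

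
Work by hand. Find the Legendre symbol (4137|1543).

First reduce: 4137 ≡ 1051 (mod 1543).
Reciprocity: 1051 ≡ 3 and 1543 ≡ 3 (mod 4), so (1051/1543) = −(1543/1051).
Reduce top mod 1051: now compute (492/1051).
Pull out 2^2: since 1051 ≡ 3 (mod 8), (2/1051) = -1, so (2/1051)^2 = +1.
Reciprocity: 123 ≡ 3 and 1051 ≡ 3 (mod 4), so (123/1051) = −(1051/123).
Reduce top mod 123: now compute (67/123).
Reciprocity: 67 ≡ 3 and 123 ≡ 3 (mod 4), so (67/123) = −(123/67).
Reduce top mod 67: now compute (56/67).
Pull out 2^3: since 67 ≡ 3 (mod 8), (2/67) = -1, so (2/67)^3 = -1.
Reciprocity: 7 ≡ 3 and 67 ≡ 3 (mod 4), so (7/67) = −(67/7).
Reduce top mod 7: now compute (4/7).
Pull out 2^2: since 7 ≡ 7 (mod 8), (2/7) = +1, so (2/7)^2 = +1.
Reached (1/7) = 1. Collecting the sign flips along the way, the symbol is -1.

-1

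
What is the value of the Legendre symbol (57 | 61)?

1

Reciprocity: 57 ≡ 1 and 61 ≡ 1 (mod 4), so (57/61) = +(61/57).
Reduce top mod 57: now compute (4/57).
Pull out 2^2: since 57 ≡ 1 (mod 8), (2/57) = +1, so (2/57)^2 = +1.
Reached (1/57) = 1. Collecting the sign flips along the way, the symbol is +1.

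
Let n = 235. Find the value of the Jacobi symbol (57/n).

Reciprocity: 57 ≡ 1 and 235 ≡ 3 (mod 4), so (57/235) = +(235/57).
Reduce top mod 57: now compute (7/57).
Reciprocity: 7 ≡ 3 and 57 ≡ 1 (mod 4), so (7/57) = +(57/7).
Reduce top mod 7: now compute (1/7).
Reached (1/7) = 1. Collecting the sign flips along the way, the symbol is +1.

1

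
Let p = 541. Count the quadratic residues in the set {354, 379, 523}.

1

(354/541) = +1 → QR.
(379/541) = -1 → non-residue.
(523/541) = -1 → non-residue.
Total quadratic residues among the 3: 1.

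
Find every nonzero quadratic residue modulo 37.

Square k = 1,…,18 (k and 37−k give the same square):
1²=1, 2²=4, 3²=9, 4²=16, 5²=25, 6²=36, 7²≡12, 8²≡27, 9²≡7, 10²≡26, 11²≡10, 12²≡33, 13²≡21, 14²≡11, 15²≡3, 16²≡34, 17²≡30, 18²≡28 (mod 37).
So the quadratic residues mod 37 are {1, 3, 4, 7, 9, 10, 11, 12, 16, 21, 25, 26, 27, 28, 30, 33, 34, 36}.

1 3 4 7 9 10 11 12 16 21 25 26 27 28 30 33 34 36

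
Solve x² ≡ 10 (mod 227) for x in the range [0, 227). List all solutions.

64, 163

Since 227 ≡ 3 (mod 4), a square root of 10 is 10^((227+1)/4) = 10^57 mod 227.
Repeated squaring: 10^2≡100, 10^4≡12, 10^8≡144, 10^16≡79, 10^32≡112 (mod 227).
10^57 = 10^(32+16+8+1) ≡ 64 (mod 227).
Check: 64² = 4096 ≡ 10 (mod 227). The two roots are 64 and 163.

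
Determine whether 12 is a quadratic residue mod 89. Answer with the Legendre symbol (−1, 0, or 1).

Euler's criterion: (12/89) ≡ 12^44 (mod 89).
12^2 ≡ 55 (mod 89)
12^4 ≡ 88 (mod 89)
12^8 ≡ 1 (mod 89)
12^16 ≡ 1 (mod 89)
12^32 ≡ 1 (mod 89)
12^44 = 12^(32+8+4) ≡ 88 (mod 89).
Result is 88 ≡ −1, so (12/89) = −1.

-1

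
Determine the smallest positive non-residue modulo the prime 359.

7

(2/359) = +1, so 2 is a residue.
(3/359) = +1, so 3 is a residue.
(4/359) = +1, so 4 is a residue.
(5/359) = +1, so 5 is a residue.
(6/359) = +1, so 6 is a residue.
(7/359) = −1, so 7 is the smallest positive non-residue mod 359.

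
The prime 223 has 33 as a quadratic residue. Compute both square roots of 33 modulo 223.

Since 223 ≡ 3 (mod 4), a square root of 33 is 33^((223+1)/4) = 33^56 mod 223.
Repeated squaring: 33^2≡197, 33^4≡7, 33^8≡49, 33^16≡171, 33^32≡28 (mod 223).
33^56 = 33^(32+16+8) ≡ 16 (mod 223).
Check: 16² = 256 ≡ 33 (mod 223). The two roots are 16 and 207.

16, 207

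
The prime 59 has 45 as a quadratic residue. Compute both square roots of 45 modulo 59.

24, 35

Since 59 ≡ 3 (mod 4), a square root of 45 is 45^((59+1)/4) = 45^15 mod 59.
Repeated squaring: 45^2≡19, 45^4≡7, 45^8≡49 (mod 59).
45^15 = 45^(8+4+2+1) ≡ 35 (mod 59).
Check: 35² = 1225 ≡ 45 (mod 59). The two roots are 24 and 35.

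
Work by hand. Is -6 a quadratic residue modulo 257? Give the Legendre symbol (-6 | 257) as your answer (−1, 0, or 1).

First reduce: -6 ≡ 251 (mod 257).
Reciprocity: 251 ≡ 3 and 257 ≡ 1 (mod 4), so (251/257) = +(257/251).
Reduce top mod 251: now compute (6/251).
Pull out 2: since 251 ≡ 3 (mod 8), (2/251) = -1.
Reciprocity: 3 ≡ 3 and 251 ≡ 3 (mod 4), so (3/251) = −(251/3).
Reduce top mod 3: now compute (2/3).
Pull out 2: since 3 ≡ 3 (mod 8), (2/3) = -1.
Reached (1/3) = 1. Collecting the sign flips along the way, the symbol is -1.

-1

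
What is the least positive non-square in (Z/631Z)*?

(2/631) = +1, so 2 is a residue.
(3/631) = −1, so 3 is the smallest positive non-residue mod 631.

3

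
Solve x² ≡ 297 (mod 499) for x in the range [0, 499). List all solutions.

Since 499 ≡ 3 (mod 4), a square root of 297 is 297^((499+1)/4) = 297^125 mod 499.
Repeated squaring: 297^2≡385, 297^4≡22, 297^8≡484, 297^16≡225, 297^32≡226, 297^64≡178 (mod 499).
297^125 = 297^(64+32+16+8+4+1) ≡ 91 (mod 499).
Check: 91² = 8281 ≡ 297 (mod 499). The two roots are 91 and 408.

91, 408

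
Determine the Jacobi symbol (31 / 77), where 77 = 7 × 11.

-1

Reciprocity: 31 ≡ 3 and 77 ≡ 1 (mod 4), so (31/77) = +(77/31).
Reduce top mod 31: now compute (15/31).
Reciprocity: 15 ≡ 3 and 31 ≡ 3 (mod 4), so (15/31) = −(31/15).
Reduce top mod 15: now compute (1/15).
Reached (1/15) = 1. Collecting the sign flips along the way, the symbol is -1.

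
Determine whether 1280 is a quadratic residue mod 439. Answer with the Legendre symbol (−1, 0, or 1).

1

Euler's criterion: (1280/439) ≡ 402^219 (mod 439).
402^2 ≡ 52 (mod 439)
402^4 ≡ 70 (mod 439)
402^8 ≡ 71 (mod 439)
402^16 ≡ 212 (mod 439)
402^32 ≡ 166 (mod 439)
402^64 ≡ 338 (mod 439)
402^128 ≡ 104 (mod 439)
402^219 = 402^(128+64+16+8+2+1) ≡ 1 (mod 439).
Result is 1, so (1280/439) = 1.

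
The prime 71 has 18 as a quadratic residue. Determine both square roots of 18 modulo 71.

Since 71 ≡ 3 (mod 4), a square root of 18 is 18^((71+1)/4) = 18^18 mod 71.
Repeated squaring: 18^2≡40, 18^4≡38, 18^8≡24, 18^16≡8 (mod 71).
18^18 = 18^(16+2) ≡ 36 (mod 71).
Check: 36² = 1296 ≡ 18 (mod 71). The two roots are 35 and 36.

35, 36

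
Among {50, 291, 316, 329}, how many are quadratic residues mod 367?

(50/367) = +1 → QR.
(291/367) = +1 → QR.
(316/367) = -1 → non-residue.
(329/367) = +1 → QR.
Total quadratic residues among the 4: 3.

3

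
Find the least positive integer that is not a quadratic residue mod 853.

2

(2/853) = −1, so 2 is the smallest positive non-residue mod 853.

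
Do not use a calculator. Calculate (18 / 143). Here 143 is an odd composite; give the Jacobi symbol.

1

Pull out 2: since 143 ≡ 7 (mod 8), (2/143) = +1.
Reciprocity: 9 ≡ 1 and 143 ≡ 3 (mod 4), so (9/143) = +(143/9).
Reduce top mod 9: now compute (8/9).
Pull out 2^3: since 9 ≡ 1 (mod 8), (2/9) = +1, so (2/9)^3 = +1.
Reached (1/9) = 1. Collecting the sign flips along the way, the symbol is +1.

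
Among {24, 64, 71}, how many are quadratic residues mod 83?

(24/83) = -1 → non-residue.
(64/83) = +1 → QR.
(71/83) = -1 → non-residue.
Total quadratic residues among the 3: 1.

1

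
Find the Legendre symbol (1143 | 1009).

1

Euler's criterion: (1143/1009) ≡ 134^504 (mod 1009).
134^2 ≡ 803 (mod 1009)
134^4 ≡ 58 (mod 1009)
134^8 ≡ 337 (mod 1009)
134^16 ≡ 561 (mod 1009)
134^32 ≡ 922 (mod 1009)
134^64 ≡ 506 (mod 1009)
134^128 ≡ 759 (mod 1009)
134^256 ≡ 951 (mod 1009)
134^504 = 134^(256+128+64+32+16+8) ≡ 1 (mod 1009).
Result is 1, so (1143/1009) = 1.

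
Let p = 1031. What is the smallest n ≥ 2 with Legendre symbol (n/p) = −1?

(2/1031) = +1, so 2 is a residue.
(3/1031) = +1, so 3 is a residue.
(4/1031) = +1, so 4 is a residue.
(5/1031) = +1, so 5 is a residue.
(6/1031) = +1, so 6 is a residue.
(7/1031) = −1, so 7 is the smallest positive non-residue mod 1031.

7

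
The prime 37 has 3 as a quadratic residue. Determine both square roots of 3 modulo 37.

37 ≡ 1 (mod 4), so we find a root by search.
Trying successive values, 15² = 225 ≡ 3 (mod 37). The other root is 37 − 15 = 22.

15, 22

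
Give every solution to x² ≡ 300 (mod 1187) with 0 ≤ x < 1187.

559, 628

Since 1187 ≡ 3 (mod 4), a square root of 300 is 300^((1187+1)/4) = 300^297 mod 1187.
Repeated squaring: 300^2≡975, 300^4≡1025, 300^8≡130, 300^16≡282, 300^32≡1182, 300^64≡25, 300^128≡625, 300^256≡102 (mod 1187).
300^297 = 300^(256+32+8+1) ≡ 559 (mod 1187).
Check: 559² = 312481 ≡ 300 (mod 1187). The two roots are 559 and 628.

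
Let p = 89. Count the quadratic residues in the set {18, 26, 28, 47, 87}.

(18/89) = +1 → QR.
(26/89) = -1 → non-residue.
(28/89) = -1 → non-residue.
(47/89) = +1 → QR.
(87/89) = +1 → QR.
Total quadratic residues among the 5: 3.

3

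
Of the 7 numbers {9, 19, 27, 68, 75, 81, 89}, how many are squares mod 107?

(9/107) = +1 → QR.
(19/107) = +1 → QR.
(27/107) = +1 → QR.
(68/107) = -1 → non-residue.
(75/107) = +1 → QR.
(81/107) = +1 → QR.
(89/107) = +1 → QR.
Total quadratic residues among the 7: 6.

6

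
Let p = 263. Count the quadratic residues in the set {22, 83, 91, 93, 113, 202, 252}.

3

(22/263) = +1 → QR.
(83/263) = +1 → QR.
(91/263) = -1 → non-residue.
(93/263) = +1 → QR.
(113/263) = -1 → non-residue.
(202/263) = -1 → non-residue.
(252/263) = -1 → non-residue.
Total quadratic residues among the 7: 3.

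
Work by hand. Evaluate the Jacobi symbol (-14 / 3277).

First reduce: -14 ≡ 3263 (mod 3277).
Reciprocity: 3263 ≡ 3 and 3277 ≡ 1 (mod 4), so (3263/3277) = +(3277/3263).
Reduce top mod 3263: now compute (14/3263).
Pull out 2: since 3263 ≡ 7 (mod 8), (2/3263) = +1.
Reciprocity: 7 ≡ 3 and 3263 ≡ 3 (mod 4), so (7/3263) = −(3263/7).
Reduce top mod 7: now compute (1/7).
Reached (1/7) = 1. Collecting the sign flips along the way, the symbol is -1.

-1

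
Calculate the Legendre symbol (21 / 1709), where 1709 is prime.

-1

Reciprocity: 21 ≡ 1 and 1709 ≡ 1 (mod 4), so (21/1709) = +(1709/21).
Reduce top mod 21: now compute (8/21).
Pull out 2^3: since 21 ≡ 5 (mod 8), (2/21) = -1, so (2/21)^3 = -1.
Reached (1/21) = 1. Collecting the sign flips along the way, the symbol is -1.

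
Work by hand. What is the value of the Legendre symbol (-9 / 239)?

First reduce: -9 ≡ 230 (mod 239).
Pull out 2: since 239 ≡ 7 (mod 8), (2/239) = +1.
Reciprocity: 115 ≡ 3 and 239 ≡ 3 (mod 4), so (115/239) = −(239/115).
Reduce top mod 115: now compute (9/115).
Reciprocity: 9 ≡ 1 and 115 ≡ 3 (mod 4), so (9/115) = +(115/9).
Reduce top mod 9: now compute (7/9).
Reciprocity: 7 ≡ 3 and 9 ≡ 1 (mod 4), so (7/9) = +(9/7).
Reduce top mod 7: now compute (2/7).
Pull out 2: since 7 ≡ 7 (mod 8), (2/7) = +1.
Reached (1/7) = 1. Collecting the sign flips along the way, the symbol is -1.

-1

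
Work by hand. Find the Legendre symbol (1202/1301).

1

Pull out 2: since 1301 ≡ 5 (mod 8), (2/1301) = -1.
Reciprocity: 601 ≡ 1 and 1301 ≡ 1 (mod 4), so (601/1301) = +(1301/601).
Reduce top mod 601: now compute (99/601).
Reciprocity: 99 ≡ 3 and 601 ≡ 1 (mod 4), so (99/601) = +(601/99).
Reduce top mod 99: now compute (7/99).
Reciprocity: 7 ≡ 3 and 99 ≡ 3 (mod 4), so (7/99) = −(99/7).
Reduce top mod 7: now compute (1/7).
Reached (1/7) = 1. Collecting the sign flips along the way, the symbol is +1.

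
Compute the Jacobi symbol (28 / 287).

Pull out 2^2: since 287 ≡ 7 (mod 8), (2/287) = +1, so (2/287)^2 = +1.
Reciprocity: 7 ≡ 3 and 287 ≡ 3 (mod 4), so (7/287) = −(287/7).
Reduce top mod 7: now compute (0/7).
Top reduces to 0: gcd > 1, so the symbol is 0.

0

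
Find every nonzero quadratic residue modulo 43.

Square k = 1,…,21 (k and 43−k give the same square):
1²=1, 2²=4, 3²=9, 4²=16, 5²=25, 6²=36, 7²≡6, 8²≡21, 9²≡38, 10²≡14, 11²≡35, 12²≡15, 13²≡40, 14²≡24, 15²≡10, 16²≡41, 17²≡31, 18²≡23, 19²≡17, 20²≡13, 21²≡11 (mod 43).
So the quadratic residues mod 43 are {1, 4, 6, 9, 10, 11, 13, 14, 15, 16, 17, 21, 23, 24, 25, 31, 35, 36, 38, 40, 41}.

1,4,6,9,10,11,13,14,15,16,17,21,23,24,25,31,35,36,38,40,41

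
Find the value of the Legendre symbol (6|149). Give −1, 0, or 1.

1

Pull out 2: since 149 ≡ 5 (mod 8), (2/149) = -1.
Reciprocity: 3 ≡ 3 and 149 ≡ 1 (mod 4), so (3/149) = +(149/3).
Reduce top mod 3: now compute (2/3).
Pull out 2: since 3 ≡ 3 (mod 8), (2/3) = -1.
Reached (1/3) = 1. Collecting the sign flips along the way, the symbol is +1.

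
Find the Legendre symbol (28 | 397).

Pull out 2^2: since 397 ≡ 5 (mod 8), (2/397) = -1, so (2/397)^2 = +1.
Reciprocity: 7 ≡ 3 and 397 ≡ 1 (mod 4), so (7/397) = +(397/7).
Reduce top mod 7: now compute (5/7).
Reciprocity: 5 ≡ 1 and 7 ≡ 3 (mod 4), so (5/7) = +(7/5).
Reduce top mod 5: now compute (2/5).
Pull out 2: since 5 ≡ 5 (mod 8), (2/5) = -1.
Reached (1/5) = 1. Collecting the sign flips along the way, the symbol is -1.

-1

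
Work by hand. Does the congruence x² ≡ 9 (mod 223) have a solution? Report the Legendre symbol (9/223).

1

Euler's criterion: (9/223) ≡ 9^111 (mod 223).
9^2 ≡ 81 (mod 223)
9^4 ≡ 94 (mod 223)
9^8 ≡ 139 (mod 223)
9^16 ≡ 143 (mod 223)
9^32 ≡ 156 (mod 223)
9^64 ≡ 29 (mod 223)
9^111 = 9^(64+32+8+4+2+1) ≡ 1 (mod 223).
Result is 1, so (9/223) = 1.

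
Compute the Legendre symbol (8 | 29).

Pull out 2^3: since 29 ≡ 5 (mod 8), (2/29) = -1, so (2/29)^3 = -1.
Reached (1/29) = 1. Collecting the sign flips along the way, the symbol is -1.

-1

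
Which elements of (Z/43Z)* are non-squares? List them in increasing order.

2, 3, 5, 7, 8, 12, 18, 19, 20, 22, 26, 27, 28, 29, 30, 32, 33, 34, 37, 39, 42

Square k = 1,…,21 (k and 43−k give the same square):
1²=1, 2²=4, 3²=9, 4²=16, 5²=25, 6²=36, 7²≡6, 8²≡21, 9²≡38, 10²≡14, 11²≡35, 12²≡15, 13²≡40, 14²≡24, 15²≡10, 16²≡41, 17²≡31, 18²≡23, 19²≡17, 20²≡13, 21²≡11 (mod 43).
The residues are {1, 4, 6, 9, 10, 11, 13, 14, 15, 16, 17, 21, 23, 24, 25, 31, 35, 36, 38, 40, 41}; the non-residues are the remaining 21 nonzero classes.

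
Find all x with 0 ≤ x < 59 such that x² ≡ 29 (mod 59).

Since 59 ≡ 3 (mod 4), a square root of 29 is 29^((59+1)/4) = 29^15 mod 59.
Repeated squaring: 29^2≡15, 29^4≡48, 29^8≡3 (mod 59).
29^15 = 29^(8+4+2+1) ≡ 41 (mod 59).
Check: 41² = 1681 ≡ 29 (mod 59). The two roots are 18 and 41.

18, 41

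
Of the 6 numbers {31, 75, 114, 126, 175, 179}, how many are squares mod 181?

(31/181) = -1 → non-residue.
(75/181) = +1 → QR.
(114/181) = +1 → QR.
(126/181) = +1 → QR.
(175/181) = -1 → non-residue.
(179/181) = -1 → non-residue.
Total quadratic residues among the 6: 3.

3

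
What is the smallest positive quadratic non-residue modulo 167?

5

(2/167) = +1, so 2 is a residue.
(3/167) = +1, so 3 is a residue.
(4/167) = +1, so 4 is a residue.
(5/167) = −1, so 5 is the smallest positive non-residue mod 167.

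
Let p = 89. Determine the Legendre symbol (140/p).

-1

First reduce: 140 ≡ 51 (mod 89).
Reciprocity: 51 ≡ 3 and 89 ≡ 1 (mod 4), so (51/89) = +(89/51).
Reduce top mod 51: now compute (38/51).
Pull out 2: since 51 ≡ 3 (mod 8), (2/51) = -1.
Reciprocity: 19 ≡ 3 and 51 ≡ 3 (mod 4), so (19/51) = −(51/19).
Reduce top mod 19: now compute (13/19).
Reciprocity: 13 ≡ 1 and 19 ≡ 3 (mod 4), so (13/19) = +(19/13).
Reduce top mod 13: now compute (6/13).
Pull out 2: since 13 ≡ 5 (mod 8), (2/13) = -1.
Reciprocity: 3 ≡ 3 and 13 ≡ 1 (mod 4), so (3/13) = +(13/3).
Reduce top mod 3: now compute (1/3).
Reached (1/3) = 1. Collecting the sign flips along the way, the symbol is -1.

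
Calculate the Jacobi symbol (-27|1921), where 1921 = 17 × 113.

1

First reduce: -27 ≡ 1894 (mod 1921).
Pull out 2: since 1921 ≡ 1 (mod 8), (2/1921) = +1.
Reciprocity: 947 ≡ 3 and 1921 ≡ 1 (mod 4), so (947/1921) = +(1921/947).
Reduce top mod 947: now compute (27/947).
Reciprocity: 27 ≡ 3 and 947 ≡ 3 (mod 4), so (27/947) = −(947/27).
Reduce top mod 27: now compute (2/27).
Pull out 2: since 27 ≡ 3 (mod 8), (2/27) = -1.
Reached (1/27) = 1. Collecting the sign flips along the way, the symbol is +1.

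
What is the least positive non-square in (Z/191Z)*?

7

(2/191) = +1, so 2 is a residue.
(3/191) = +1, so 3 is a residue.
(4/191) = +1, so 4 is a residue.
(5/191) = +1, so 5 is a residue.
(6/191) = +1, so 6 is a residue.
(7/191) = −1, so 7 is the smallest positive non-residue mod 191.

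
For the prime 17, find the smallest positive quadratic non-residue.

(2/17) = +1, so 2 is a residue.
(3/17) = −1, so 3 is the smallest positive non-residue mod 17.

3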